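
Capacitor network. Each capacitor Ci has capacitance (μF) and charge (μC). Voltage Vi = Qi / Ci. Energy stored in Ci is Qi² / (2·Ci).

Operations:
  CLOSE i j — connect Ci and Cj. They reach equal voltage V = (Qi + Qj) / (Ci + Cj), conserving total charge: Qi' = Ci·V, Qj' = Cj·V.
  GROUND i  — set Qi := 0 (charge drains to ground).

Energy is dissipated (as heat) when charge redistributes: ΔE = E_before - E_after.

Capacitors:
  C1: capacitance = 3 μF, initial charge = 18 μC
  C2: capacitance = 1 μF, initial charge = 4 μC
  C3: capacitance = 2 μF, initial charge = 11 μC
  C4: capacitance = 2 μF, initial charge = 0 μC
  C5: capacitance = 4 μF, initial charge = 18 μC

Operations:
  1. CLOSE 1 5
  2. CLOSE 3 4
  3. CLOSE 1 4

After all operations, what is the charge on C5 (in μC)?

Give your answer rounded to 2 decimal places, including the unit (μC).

Answer: 20.57 μC

Derivation:
Initial: C1(3μF, Q=18μC, V=6.00V), C2(1μF, Q=4μC, V=4.00V), C3(2μF, Q=11μC, V=5.50V), C4(2μF, Q=0μC, V=0.00V), C5(4μF, Q=18μC, V=4.50V)
Op 1: CLOSE 1-5: Q_total=36.00, C_total=7.00, V=5.14; Q1=15.43, Q5=20.57; dissipated=1.929
Op 2: CLOSE 3-4: Q_total=11.00, C_total=4.00, V=2.75; Q3=5.50, Q4=5.50; dissipated=15.125
Op 3: CLOSE 1-4: Q_total=20.93, C_total=5.00, V=4.19; Q1=12.56, Q4=8.37; dissipated=3.435
Final charges: Q1=12.56, Q2=4.00, Q3=5.50, Q4=8.37, Q5=20.57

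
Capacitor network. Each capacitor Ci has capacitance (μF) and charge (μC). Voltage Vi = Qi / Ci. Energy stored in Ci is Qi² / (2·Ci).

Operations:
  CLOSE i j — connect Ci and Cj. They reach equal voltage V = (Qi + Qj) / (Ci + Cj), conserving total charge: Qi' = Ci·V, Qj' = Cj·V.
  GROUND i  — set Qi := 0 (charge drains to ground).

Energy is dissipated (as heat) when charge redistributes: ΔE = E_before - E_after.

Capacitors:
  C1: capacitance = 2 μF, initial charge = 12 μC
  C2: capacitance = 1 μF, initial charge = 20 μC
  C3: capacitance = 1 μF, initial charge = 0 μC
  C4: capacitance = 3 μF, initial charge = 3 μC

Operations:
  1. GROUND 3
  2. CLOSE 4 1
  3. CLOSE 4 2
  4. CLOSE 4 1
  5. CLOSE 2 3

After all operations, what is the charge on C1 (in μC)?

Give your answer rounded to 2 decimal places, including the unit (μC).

Answer: 11.10 μC

Derivation:
Initial: C1(2μF, Q=12μC, V=6.00V), C2(1μF, Q=20μC, V=20.00V), C3(1μF, Q=0μC, V=0.00V), C4(3μF, Q=3μC, V=1.00V)
Op 1: GROUND 3: Q3=0; energy lost=0.000
Op 2: CLOSE 4-1: Q_total=15.00, C_total=5.00, V=3.00; Q4=9.00, Q1=6.00; dissipated=15.000
Op 3: CLOSE 4-2: Q_total=29.00, C_total=4.00, V=7.25; Q4=21.75, Q2=7.25; dissipated=108.375
Op 4: CLOSE 4-1: Q_total=27.75, C_total=5.00, V=5.55; Q4=16.65, Q1=11.10; dissipated=10.838
Op 5: CLOSE 2-3: Q_total=7.25, C_total=2.00, V=3.62; Q2=3.62, Q3=3.62; dissipated=13.141
Final charges: Q1=11.10, Q2=3.62, Q3=3.62, Q4=16.65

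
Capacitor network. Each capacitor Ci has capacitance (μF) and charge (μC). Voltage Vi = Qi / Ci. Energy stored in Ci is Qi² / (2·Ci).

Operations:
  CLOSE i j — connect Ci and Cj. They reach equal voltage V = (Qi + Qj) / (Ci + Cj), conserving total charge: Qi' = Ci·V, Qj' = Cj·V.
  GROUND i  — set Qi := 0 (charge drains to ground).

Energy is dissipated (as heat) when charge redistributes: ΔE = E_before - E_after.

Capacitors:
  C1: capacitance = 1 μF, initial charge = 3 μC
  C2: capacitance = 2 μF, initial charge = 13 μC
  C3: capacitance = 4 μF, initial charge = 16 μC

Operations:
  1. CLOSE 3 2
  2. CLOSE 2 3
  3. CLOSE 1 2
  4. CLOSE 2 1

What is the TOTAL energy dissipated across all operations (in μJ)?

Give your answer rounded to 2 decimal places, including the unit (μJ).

Answer: 5.29 μJ

Derivation:
Initial: C1(1μF, Q=3μC, V=3.00V), C2(2μF, Q=13μC, V=6.50V), C3(4μF, Q=16μC, V=4.00V)
Op 1: CLOSE 3-2: Q_total=29.00, C_total=6.00, V=4.83; Q3=19.33, Q2=9.67; dissipated=4.167
Op 2: CLOSE 2-3: Q_total=29.00, C_total=6.00, V=4.83; Q2=9.67, Q3=19.33; dissipated=0.000
Op 3: CLOSE 1-2: Q_total=12.67, C_total=3.00, V=4.22; Q1=4.22, Q2=8.44; dissipated=1.120
Op 4: CLOSE 2-1: Q_total=12.67, C_total=3.00, V=4.22; Q2=8.44, Q1=4.22; dissipated=0.000
Total dissipated: 5.287 μJ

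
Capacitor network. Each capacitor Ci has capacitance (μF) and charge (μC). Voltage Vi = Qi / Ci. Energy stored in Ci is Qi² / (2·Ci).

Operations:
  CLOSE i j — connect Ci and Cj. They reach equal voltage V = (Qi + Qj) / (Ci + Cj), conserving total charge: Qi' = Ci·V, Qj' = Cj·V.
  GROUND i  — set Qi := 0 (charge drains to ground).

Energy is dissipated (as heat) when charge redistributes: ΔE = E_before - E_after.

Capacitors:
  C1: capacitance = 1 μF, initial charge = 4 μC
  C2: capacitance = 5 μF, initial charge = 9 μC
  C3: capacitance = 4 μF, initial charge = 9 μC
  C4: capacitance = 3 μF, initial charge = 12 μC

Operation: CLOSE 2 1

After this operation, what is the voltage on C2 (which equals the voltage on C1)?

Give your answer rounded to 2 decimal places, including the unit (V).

Initial: C1(1μF, Q=4μC, V=4.00V), C2(5μF, Q=9μC, V=1.80V), C3(4μF, Q=9μC, V=2.25V), C4(3μF, Q=12μC, V=4.00V)
Op 1: CLOSE 2-1: Q_total=13.00, C_total=6.00, V=2.17; Q2=10.83, Q1=2.17; dissipated=2.017

Answer: 2.17 V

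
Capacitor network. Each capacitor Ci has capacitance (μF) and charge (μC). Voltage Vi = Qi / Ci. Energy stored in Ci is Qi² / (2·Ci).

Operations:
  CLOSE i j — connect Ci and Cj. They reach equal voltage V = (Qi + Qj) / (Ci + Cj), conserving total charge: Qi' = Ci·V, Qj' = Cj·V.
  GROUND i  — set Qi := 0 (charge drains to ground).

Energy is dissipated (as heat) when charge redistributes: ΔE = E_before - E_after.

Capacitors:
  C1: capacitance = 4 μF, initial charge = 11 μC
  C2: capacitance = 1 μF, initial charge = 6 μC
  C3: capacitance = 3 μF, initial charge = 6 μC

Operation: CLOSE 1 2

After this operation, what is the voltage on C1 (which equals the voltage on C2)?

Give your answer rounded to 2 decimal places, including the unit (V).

Initial: C1(4μF, Q=11μC, V=2.75V), C2(1μF, Q=6μC, V=6.00V), C3(3μF, Q=6μC, V=2.00V)
Op 1: CLOSE 1-2: Q_total=17.00, C_total=5.00, V=3.40; Q1=13.60, Q2=3.40; dissipated=4.225

Answer: 3.40 V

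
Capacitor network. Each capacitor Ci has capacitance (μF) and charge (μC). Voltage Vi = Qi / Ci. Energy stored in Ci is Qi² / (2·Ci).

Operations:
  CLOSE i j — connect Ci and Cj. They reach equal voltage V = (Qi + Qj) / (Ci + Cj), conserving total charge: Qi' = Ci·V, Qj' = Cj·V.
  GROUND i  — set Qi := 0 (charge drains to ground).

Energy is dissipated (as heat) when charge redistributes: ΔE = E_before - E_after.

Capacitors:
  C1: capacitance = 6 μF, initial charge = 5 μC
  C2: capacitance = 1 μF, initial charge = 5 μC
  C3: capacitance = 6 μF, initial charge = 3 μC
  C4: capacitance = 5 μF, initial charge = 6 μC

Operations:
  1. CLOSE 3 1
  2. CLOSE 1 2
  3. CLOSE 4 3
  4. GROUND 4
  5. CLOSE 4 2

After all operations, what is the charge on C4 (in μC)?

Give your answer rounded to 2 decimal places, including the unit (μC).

Answer: 1.07 μC

Derivation:
Initial: C1(6μF, Q=5μC, V=0.83V), C2(1μF, Q=5μC, V=5.00V), C3(6μF, Q=3μC, V=0.50V), C4(5μF, Q=6μC, V=1.20V)
Op 1: CLOSE 3-1: Q_total=8.00, C_total=12.00, V=0.67; Q3=4.00, Q1=4.00; dissipated=0.167
Op 2: CLOSE 1-2: Q_total=9.00, C_total=7.00, V=1.29; Q1=7.71, Q2=1.29; dissipated=8.048
Op 3: CLOSE 4-3: Q_total=10.00, C_total=11.00, V=0.91; Q4=4.55, Q3=5.45; dissipated=0.388
Op 4: GROUND 4: Q4=0; energy lost=2.066
Op 5: CLOSE 4-2: Q_total=1.29, C_total=6.00, V=0.21; Q4=1.07, Q2=0.21; dissipated=0.689
Final charges: Q1=7.71, Q2=0.21, Q3=5.45, Q4=1.07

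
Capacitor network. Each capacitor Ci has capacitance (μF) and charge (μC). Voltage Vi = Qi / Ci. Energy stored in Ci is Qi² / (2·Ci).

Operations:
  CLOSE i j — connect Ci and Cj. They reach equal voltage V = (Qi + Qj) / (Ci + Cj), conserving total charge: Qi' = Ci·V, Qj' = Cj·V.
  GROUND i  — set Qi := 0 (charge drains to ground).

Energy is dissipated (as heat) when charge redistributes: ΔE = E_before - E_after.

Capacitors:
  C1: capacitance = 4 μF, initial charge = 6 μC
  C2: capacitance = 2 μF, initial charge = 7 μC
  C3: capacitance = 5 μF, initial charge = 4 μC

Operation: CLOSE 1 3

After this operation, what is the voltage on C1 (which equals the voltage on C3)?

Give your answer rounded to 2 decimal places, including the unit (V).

Answer: 1.11 V

Derivation:
Initial: C1(4μF, Q=6μC, V=1.50V), C2(2μF, Q=7μC, V=3.50V), C3(5μF, Q=4μC, V=0.80V)
Op 1: CLOSE 1-3: Q_total=10.00, C_total=9.00, V=1.11; Q1=4.44, Q3=5.56; dissipated=0.544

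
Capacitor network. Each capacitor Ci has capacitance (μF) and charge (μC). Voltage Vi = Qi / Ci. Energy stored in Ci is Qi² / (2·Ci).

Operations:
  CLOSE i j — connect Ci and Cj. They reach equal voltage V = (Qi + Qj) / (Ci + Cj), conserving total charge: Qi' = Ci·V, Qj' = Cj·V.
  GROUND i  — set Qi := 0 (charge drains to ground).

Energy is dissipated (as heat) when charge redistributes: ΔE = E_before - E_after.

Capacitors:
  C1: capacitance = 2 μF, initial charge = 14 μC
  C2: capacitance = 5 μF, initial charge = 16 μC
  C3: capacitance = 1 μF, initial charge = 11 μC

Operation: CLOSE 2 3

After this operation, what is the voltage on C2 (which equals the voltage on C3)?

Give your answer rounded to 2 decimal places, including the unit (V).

Initial: C1(2μF, Q=14μC, V=7.00V), C2(5μF, Q=16μC, V=3.20V), C3(1μF, Q=11μC, V=11.00V)
Op 1: CLOSE 2-3: Q_total=27.00, C_total=6.00, V=4.50; Q2=22.50, Q3=4.50; dissipated=25.350

Answer: 4.50 V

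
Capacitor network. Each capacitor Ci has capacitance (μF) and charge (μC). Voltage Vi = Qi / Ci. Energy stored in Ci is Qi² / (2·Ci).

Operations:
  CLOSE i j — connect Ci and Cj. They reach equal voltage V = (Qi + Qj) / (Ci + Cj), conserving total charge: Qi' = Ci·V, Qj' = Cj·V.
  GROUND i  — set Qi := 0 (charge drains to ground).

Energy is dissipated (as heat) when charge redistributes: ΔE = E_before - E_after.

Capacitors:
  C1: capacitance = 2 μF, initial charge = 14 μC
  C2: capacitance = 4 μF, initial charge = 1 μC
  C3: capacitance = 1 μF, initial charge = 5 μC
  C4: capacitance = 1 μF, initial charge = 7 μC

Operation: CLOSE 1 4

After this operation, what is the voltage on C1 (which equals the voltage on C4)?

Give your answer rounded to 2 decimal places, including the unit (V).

Initial: C1(2μF, Q=14μC, V=7.00V), C2(4μF, Q=1μC, V=0.25V), C3(1μF, Q=5μC, V=5.00V), C4(1μF, Q=7μC, V=7.00V)
Op 1: CLOSE 1-4: Q_total=21.00, C_total=3.00, V=7.00; Q1=14.00, Q4=7.00; dissipated=0.000

Answer: 7.00 V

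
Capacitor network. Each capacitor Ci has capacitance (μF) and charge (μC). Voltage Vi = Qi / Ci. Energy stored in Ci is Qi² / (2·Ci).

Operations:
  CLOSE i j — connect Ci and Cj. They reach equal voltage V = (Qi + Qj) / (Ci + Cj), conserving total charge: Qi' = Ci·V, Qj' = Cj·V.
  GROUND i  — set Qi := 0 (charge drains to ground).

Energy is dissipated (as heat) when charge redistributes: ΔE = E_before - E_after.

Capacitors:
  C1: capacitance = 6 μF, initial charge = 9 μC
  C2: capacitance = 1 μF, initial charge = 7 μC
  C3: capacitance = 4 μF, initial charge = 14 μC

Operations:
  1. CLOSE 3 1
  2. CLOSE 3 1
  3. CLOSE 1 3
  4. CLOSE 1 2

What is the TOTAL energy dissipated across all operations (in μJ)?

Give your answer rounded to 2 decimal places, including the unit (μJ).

Initial: C1(6μF, Q=9μC, V=1.50V), C2(1μF, Q=7μC, V=7.00V), C3(4μF, Q=14μC, V=3.50V)
Op 1: CLOSE 3-1: Q_total=23.00, C_total=10.00, V=2.30; Q3=9.20, Q1=13.80; dissipated=4.800
Op 2: CLOSE 3-1: Q_total=23.00, C_total=10.00, V=2.30; Q3=9.20, Q1=13.80; dissipated=0.000
Op 3: CLOSE 1-3: Q_total=23.00, C_total=10.00, V=2.30; Q1=13.80, Q3=9.20; dissipated=0.000
Op 4: CLOSE 1-2: Q_total=20.80, C_total=7.00, V=2.97; Q1=17.83, Q2=2.97; dissipated=9.467
Total dissipated: 14.267 μJ

Answer: 14.27 μJ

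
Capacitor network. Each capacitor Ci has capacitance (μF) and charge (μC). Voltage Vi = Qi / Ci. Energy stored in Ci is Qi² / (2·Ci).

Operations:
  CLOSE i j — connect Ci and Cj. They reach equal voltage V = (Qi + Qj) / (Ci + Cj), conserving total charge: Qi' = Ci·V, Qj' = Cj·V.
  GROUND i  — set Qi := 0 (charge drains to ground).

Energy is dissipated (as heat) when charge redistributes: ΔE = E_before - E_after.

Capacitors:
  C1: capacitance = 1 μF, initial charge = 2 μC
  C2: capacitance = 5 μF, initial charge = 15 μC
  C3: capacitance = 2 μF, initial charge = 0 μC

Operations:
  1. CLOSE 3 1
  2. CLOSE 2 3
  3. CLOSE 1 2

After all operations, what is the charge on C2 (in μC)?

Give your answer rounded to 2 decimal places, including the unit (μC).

Answer: 10.28 μC

Derivation:
Initial: C1(1μF, Q=2μC, V=2.00V), C2(5μF, Q=15μC, V=3.00V), C3(2μF, Q=0μC, V=0.00V)
Op 1: CLOSE 3-1: Q_total=2.00, C_total=3.00, V=0.67; Q3=1.33, Q1=0.67; dissipated=1.333
Op 2: CLOSE 2-3: Q_total=16.33, C_total=7.00, V=2.33; Q2=11.67, Q3=4.67; dissipated=3.889
Op 3: CLOSE 1-2: Q_total=12.33, C_total=6.00, V=2.06; Q1=2.06, Q2=10.28; dissipated=1.157
Final charges: Q1=2.06, Q2=10.28, Q3=4.67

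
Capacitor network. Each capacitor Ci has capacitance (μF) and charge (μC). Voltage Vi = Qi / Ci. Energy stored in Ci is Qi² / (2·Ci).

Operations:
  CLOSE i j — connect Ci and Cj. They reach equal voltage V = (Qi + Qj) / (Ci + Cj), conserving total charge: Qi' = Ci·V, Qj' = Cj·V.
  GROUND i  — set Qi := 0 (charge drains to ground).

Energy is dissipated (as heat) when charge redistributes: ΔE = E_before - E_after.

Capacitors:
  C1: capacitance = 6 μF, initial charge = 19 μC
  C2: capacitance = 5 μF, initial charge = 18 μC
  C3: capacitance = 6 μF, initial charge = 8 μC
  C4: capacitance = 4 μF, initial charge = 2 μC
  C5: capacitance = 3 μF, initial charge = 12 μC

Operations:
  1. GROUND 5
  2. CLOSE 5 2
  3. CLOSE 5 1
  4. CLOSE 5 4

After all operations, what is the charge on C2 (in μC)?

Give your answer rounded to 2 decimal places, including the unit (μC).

Initial: C1(6μF, Q=19μC, V=3.17V), C2(5μF, Q=18μC, V=3.60V), C3(6μF, Q=8μC, V=1.33V), C4(4μF, Q=2μC, V=0.50V), C5(3μF, Q=12μC, V=4.00V)
Op 1: GROUND 5: Q5=0; energy lost=24.000
Op 2: CLOSE 5-2: Q_total=18.00, C_total=8.00, V=2.25; Q5=6.75, Q2=11.25; dissipated=12.150
Op 3: CLOSE 5-1: Q_total=25.75, C_total=9.00, V=2.86; Q5=8.58, Q1=17.17; dissipated=0.840
Op 4: CLOSE 5-4: Q_total=10.58, C_total=7.00, V=1.51; Q5=4.54, Q4=6.05; dissipated=4.778
Final charges: Q1=17.17, Q2=11.25, Q3=8.00, Q4=6.05, Q5=4.54

Answer: 11.25 μC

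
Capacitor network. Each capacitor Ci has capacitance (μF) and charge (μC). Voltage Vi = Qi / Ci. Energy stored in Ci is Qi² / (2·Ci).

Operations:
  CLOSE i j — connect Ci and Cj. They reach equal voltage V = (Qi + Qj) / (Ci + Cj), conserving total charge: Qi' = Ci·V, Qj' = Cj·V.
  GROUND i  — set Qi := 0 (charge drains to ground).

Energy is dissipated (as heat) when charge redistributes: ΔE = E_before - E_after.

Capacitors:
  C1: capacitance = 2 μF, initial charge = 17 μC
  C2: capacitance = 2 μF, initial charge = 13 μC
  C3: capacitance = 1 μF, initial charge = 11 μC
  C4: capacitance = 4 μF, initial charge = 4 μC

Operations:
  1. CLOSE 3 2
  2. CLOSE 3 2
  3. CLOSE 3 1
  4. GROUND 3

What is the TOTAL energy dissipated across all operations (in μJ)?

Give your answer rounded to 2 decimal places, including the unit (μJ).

Initial: C1(2μF, Q=17μC, V=8.50V), C2(2μF, Q=13μC, V=6.50V), C3(1μF, Q=11μC, V=11.00V), C4(4μF, Q=4μC, V=1.00V)
Op 1: CLOSE 3-2: Q_total=24.00, C_total=3.00, V=8.00; Q3=8.00, Q2=16.00; dissipated=6.750
Op 2: CLOSE 3-2: Q_total=24.00, C_total=3.00, V=8.00; Q3=8.00, Q2=16.00; dissipated=0.000
Op 3: CLOSE 3-1: Q_total=25.00, C_total=3.00, V=8.33; Q3=8.33, Q1=16.67; dissipated=0.083
Op 4: GROUND 3: Q3=0; energy lost=34.722
Total dissipated: 41.556 μJ

Answer: 41.56 μJ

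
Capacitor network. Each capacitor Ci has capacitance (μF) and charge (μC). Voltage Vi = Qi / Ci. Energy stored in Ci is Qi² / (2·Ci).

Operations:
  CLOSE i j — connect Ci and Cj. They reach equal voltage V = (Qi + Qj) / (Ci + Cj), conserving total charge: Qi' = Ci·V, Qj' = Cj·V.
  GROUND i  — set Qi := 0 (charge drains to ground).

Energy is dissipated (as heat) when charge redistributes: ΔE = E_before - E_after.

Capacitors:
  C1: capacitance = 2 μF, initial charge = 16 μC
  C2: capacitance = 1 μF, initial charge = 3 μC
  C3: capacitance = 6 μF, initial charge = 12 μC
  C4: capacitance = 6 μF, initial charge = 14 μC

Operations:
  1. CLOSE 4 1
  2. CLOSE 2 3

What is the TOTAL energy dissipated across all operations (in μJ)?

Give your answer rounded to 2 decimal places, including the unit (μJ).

Answer: 24.51 μJ

Derivation:
Initial: C1(2μF, Q=16μC, V=8.00V), C2(1μF, Q=3μC, V=3.00V), C3(6μF, Q=12μC, V=2.00V), C4(6μF, Q=14μC, V=2.33V)
Op 1: CLOSE 4-1: Q_total=30.00, C_total=8.00, V=3.75; Q4=22.50, Q1=7.50; dissipated=24.083
Op 2: CLOSE 2-3: Q_total=15.00, C_total=7.00, V=2.14; Q2=2.14, Q3=12.86; dissipated=0.429
Total dissipated: 24.512 μJ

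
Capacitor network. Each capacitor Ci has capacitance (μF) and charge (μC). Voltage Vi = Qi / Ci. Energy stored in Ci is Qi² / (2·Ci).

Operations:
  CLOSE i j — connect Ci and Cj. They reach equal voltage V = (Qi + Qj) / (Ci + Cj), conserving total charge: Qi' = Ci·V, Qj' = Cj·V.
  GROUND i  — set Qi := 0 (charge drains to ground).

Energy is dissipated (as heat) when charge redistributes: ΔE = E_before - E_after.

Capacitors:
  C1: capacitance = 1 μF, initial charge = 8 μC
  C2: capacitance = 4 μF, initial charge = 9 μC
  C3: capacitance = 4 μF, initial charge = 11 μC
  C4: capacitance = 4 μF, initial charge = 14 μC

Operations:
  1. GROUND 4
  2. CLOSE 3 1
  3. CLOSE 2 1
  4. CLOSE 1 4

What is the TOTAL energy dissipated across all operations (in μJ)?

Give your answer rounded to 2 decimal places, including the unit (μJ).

Initial: C1(1μF, Q=8μC, V=8.00V), C2(4μF, Q=9μC, V=2.25V), C3(4μF, Q=11μC, V=2.75V), C4(4μF, Q=14μC, V=3.50V)
Op 1: GROUND 4: Q4=0; energy lost=24.500
Op 2: CLOSE 3-1: Q_total=19.00, C_total=5.00, V=3.80; Q3=15.20, Q1=3.80; dissipated=11.025
Op 3: CLOSE 2-1: Q_total=12.80, C_total=5.00, V=2.56; Q2=10.24, Q1=2.56; dissipated=0.961
Op 4: CLOSE 1-4: Q_total=2.56, C_total=5.00, V=0.51; Q1=0.51, Q4=2.05; dissipated=2.621
Total dissipated: 39.107 μJ

Answer: 39.11 μJ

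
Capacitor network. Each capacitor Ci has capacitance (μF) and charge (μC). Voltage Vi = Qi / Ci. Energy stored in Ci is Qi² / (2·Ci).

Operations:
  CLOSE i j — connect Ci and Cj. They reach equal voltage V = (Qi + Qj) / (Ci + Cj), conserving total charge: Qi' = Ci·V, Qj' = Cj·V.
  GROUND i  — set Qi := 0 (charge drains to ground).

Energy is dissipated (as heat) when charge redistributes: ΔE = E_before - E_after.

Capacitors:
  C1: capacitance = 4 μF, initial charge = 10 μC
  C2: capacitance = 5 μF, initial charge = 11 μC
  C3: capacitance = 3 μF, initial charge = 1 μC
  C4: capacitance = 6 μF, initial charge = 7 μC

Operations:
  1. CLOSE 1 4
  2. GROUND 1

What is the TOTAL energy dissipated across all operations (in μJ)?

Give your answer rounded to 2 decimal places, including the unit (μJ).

Initial: C1(4μF, Q=10μC, V=2.50V), C2(5μF, Q=11μC, V=2.20V), C3(3μF, Q=1μC, V=0.33V), C4(6μF, Q=7μC, V=1.17V)
Op 1: CLOSE 1-4: Q_total=17.00, C_total=10.00, V=1.70; Q1=6.80, Q4=10.20; dissipated=2.133
Op 2: GROUND 1: Q1=0; energy lost=5.780
Total dissipated: 7.913 μJ

Answer: 7.91 μJ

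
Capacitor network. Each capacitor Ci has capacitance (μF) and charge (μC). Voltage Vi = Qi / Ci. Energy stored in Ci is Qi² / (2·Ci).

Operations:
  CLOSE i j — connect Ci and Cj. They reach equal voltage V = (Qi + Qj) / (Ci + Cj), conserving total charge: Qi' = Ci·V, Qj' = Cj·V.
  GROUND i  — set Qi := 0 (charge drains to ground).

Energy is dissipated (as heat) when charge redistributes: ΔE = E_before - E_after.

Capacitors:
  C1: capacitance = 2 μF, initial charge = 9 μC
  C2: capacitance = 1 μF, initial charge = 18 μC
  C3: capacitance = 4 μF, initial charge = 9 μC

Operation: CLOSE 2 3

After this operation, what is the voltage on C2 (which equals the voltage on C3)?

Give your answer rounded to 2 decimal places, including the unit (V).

Answer: 5.40 V

Derivation:
Initial: C1(2μF, Q=9μC, V=4.50V), C2(1μF, Q=18μC, V=18.00V), C3(4μF, Q=9μC, V=2.25V)
Op 1: CLOSE 2-3: Q_total=27.00, C_total=5.00, V=5.40; Q2=5.40, Q3=21.60; dissipated=99.225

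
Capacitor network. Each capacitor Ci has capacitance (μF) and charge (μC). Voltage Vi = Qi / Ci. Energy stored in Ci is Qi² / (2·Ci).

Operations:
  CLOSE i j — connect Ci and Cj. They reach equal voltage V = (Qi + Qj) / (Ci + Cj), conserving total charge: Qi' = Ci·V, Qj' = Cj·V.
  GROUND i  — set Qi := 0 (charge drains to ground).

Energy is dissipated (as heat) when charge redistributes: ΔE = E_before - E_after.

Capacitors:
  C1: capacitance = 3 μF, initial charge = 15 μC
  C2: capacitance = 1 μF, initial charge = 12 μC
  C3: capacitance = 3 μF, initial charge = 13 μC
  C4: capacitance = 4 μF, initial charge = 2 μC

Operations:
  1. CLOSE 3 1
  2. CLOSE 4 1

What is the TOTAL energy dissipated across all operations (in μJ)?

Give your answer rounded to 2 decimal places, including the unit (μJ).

Initial: C1(3μF, Q=15μC, V=5.00V), C2(1μF, Q=12μC, V=12.00V), C3(3μF, Q=13μC, V=4.33V), C4(4μF, Q=2μC, V=0.50V)
Op 1: CLOSE 3-1: Q_total=28.00, C_total=6.00, V=4.67; Q3=14.00, Q1=14.00; dissipated=0.333
Op 2: CLOSE 4-1: Q_total=16.00, C_total=7.00, V=2.29; Q4=9.14, Q1=6.86; dissipated=14.881
Total dissipated: 15.214 μJ

Answer: 15.21 μJ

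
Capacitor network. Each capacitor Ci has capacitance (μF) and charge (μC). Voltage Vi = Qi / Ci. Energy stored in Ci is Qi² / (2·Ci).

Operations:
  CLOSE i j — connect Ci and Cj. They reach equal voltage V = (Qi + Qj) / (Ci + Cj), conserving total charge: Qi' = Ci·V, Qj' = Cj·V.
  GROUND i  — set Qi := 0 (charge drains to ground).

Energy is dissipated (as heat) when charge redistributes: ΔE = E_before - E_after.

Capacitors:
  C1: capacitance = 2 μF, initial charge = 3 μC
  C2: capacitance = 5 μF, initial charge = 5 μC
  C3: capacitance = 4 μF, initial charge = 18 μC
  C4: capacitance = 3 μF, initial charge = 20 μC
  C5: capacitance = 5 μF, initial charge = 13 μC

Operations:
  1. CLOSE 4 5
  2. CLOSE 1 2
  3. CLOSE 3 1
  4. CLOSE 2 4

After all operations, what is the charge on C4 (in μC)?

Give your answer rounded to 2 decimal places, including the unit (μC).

Answer: 6.78 μC

Derivation:
Initial: C1(2μF, Q=3μC, V=1.50V), C2(5μF, Q=5μC, V=1.00V), C3(4μF, Q=18μC, V=4.50V), C4(3μF, Q=20μC, V=6.67V), C5(5μF, Q=13μC, V=2.60V)
Op 1: CLOSE 4-5: Q_total=33.00, C_total=8.00, V=4.12; Q4=12.38, Q5=20.62; dissipated=15.504
Op 2: CLOSE 1-2: Q_total=8.00, C_total=7.00, V=1.14; Q1=2.29, Q2=5.71; dissipated=0.179
Op 3: CLOSE 3-1: Q_total=20.29, C_total=6.00, V=3.38; Q3=13.52, Q1=6.76; dissipated=7.514
Op 4: CLOSE 2-4: Q_total=18.09, C_total=8.00, V=2.26; Q2=11.31, Q4=6.78; dissipated=8.337
Final charges: Q1=6.76, Q2=11.31, Q3=13.52, Q4=6.78, Q5=20.62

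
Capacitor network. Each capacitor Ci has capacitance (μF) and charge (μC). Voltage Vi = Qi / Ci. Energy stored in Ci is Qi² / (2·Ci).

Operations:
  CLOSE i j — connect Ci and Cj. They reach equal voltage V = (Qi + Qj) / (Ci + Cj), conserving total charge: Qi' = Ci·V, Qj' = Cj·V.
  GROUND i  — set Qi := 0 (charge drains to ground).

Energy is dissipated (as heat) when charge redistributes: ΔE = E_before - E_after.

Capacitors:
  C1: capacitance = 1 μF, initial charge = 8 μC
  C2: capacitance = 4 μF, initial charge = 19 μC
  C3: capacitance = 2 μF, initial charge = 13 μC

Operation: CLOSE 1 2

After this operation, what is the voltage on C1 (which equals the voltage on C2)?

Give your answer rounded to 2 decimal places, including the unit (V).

Answer: 5.40 V

Derivation:
Initial: C1(1μF, Q=8μC, V=8.00V), C2(4μF, Q=19μC, V=4.75V), C3(2μF, Q=13μC, V=6.50V)
Op 1: CLOSE 1-2: Q_total=27.00, C_total=5.00, V=5.40; Q1=5.40, Q2=21.60; dissipated=4.225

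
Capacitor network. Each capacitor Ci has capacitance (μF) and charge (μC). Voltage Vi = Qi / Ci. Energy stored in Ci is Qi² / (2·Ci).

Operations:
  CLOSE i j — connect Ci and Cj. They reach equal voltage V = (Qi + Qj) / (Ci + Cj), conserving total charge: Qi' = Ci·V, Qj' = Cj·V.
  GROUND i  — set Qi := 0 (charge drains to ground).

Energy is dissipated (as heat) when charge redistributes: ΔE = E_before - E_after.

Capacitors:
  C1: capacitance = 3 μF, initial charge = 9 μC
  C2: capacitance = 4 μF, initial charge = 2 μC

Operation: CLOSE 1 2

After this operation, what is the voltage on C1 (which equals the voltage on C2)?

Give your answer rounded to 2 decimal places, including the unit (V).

Initial: C1(3μF, Q=9μC, V=3.00V), C2(4μF, Q=2μC, V=0.50V)
Op 1: CLOSE 1-2: Q_total=11.00, C_total=7.00, V=1.57; Q1=4.71, Q2=6.29; dissipated=5.357

Answer: 1.57 V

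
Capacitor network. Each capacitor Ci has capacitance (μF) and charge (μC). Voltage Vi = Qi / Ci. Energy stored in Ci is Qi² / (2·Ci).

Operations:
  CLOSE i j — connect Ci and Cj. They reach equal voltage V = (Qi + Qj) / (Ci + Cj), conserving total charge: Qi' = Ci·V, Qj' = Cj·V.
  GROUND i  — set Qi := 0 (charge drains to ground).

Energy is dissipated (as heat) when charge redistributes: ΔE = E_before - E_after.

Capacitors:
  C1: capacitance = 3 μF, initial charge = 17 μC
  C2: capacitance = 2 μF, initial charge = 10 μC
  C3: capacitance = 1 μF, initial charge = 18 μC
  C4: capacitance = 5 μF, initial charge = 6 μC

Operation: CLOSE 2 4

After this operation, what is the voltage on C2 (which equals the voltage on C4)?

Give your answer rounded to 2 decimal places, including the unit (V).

Initial: C1(3μF, Q=17μC, V=5.67V), C2(2μF, Q=10μC, V=5.00V), C3(1μF, Q=18μC, V=18.00V), C4(5μF, Q=6μC, V=1.20V)
Op 1: CLOSE 2-4: Q_total=16.00, C_total=7.00, V=2.29; Q2=4.57, Q4=11.43; dissipated=10.314

Answer: 2.29 V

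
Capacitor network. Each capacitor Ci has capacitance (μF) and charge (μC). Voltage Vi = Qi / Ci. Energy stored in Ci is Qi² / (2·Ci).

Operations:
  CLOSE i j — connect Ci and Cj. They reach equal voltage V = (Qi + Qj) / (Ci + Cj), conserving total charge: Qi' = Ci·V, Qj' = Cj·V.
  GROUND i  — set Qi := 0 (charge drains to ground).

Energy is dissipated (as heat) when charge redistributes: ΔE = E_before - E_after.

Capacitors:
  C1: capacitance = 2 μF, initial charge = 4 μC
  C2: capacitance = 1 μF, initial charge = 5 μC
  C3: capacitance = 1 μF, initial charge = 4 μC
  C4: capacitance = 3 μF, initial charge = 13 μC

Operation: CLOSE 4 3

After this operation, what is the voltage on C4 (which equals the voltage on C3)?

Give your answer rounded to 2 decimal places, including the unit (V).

Initial: C1(2μF, Q=4μC, V=2.00V), C2(1μF, Q=5μC, V=5.00V), C3(1μF, Q=4μC, V=4.00V), C4(3μF, Q=13μC, V=4.33V)
Op 1: CLOSE 4-3: Q_total=17.00, C_total=4.00, V=4.25; Q4=12.75, Q3=4.25; dissipated=0.042

Answer: 4.25 V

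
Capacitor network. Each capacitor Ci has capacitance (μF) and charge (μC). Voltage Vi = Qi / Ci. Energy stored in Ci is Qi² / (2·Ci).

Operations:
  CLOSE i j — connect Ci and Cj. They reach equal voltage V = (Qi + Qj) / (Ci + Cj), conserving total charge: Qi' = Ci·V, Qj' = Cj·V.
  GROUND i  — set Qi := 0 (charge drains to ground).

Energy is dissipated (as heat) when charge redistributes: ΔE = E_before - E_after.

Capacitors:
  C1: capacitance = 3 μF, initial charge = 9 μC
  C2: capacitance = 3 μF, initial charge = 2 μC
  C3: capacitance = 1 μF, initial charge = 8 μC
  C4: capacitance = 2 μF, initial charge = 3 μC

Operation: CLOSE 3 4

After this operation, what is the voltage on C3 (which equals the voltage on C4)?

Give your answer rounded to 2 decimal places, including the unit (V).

Answer: 3.67 V

Derivation:
Initial: C1(3μF, Q=9μC, V=3.00V), C2(3μF, Q=2μC, V=0.67V), C3(1μF, Q=8μC, V=8.00V), C4(2μF, Q=3μC, V=1.50V)
Op 1: CLOSE 3-4: Q_total=11.00, C_total=3.00, V=3.67; Q3=3.67, Q4=7.33; dissipated=14.083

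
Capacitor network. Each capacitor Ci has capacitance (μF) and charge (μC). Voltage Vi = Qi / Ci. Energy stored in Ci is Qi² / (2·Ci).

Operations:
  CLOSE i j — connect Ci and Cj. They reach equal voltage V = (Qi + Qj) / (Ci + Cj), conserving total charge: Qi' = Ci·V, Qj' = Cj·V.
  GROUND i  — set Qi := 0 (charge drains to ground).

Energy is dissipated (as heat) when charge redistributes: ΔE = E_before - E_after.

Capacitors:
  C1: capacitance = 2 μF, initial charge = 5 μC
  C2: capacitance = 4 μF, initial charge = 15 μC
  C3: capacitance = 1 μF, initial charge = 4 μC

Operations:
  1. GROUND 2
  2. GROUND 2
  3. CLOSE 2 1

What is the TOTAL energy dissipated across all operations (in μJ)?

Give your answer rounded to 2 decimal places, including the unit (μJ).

Answer: 32.29 μJ

Derivation:
Initial: C1(2μF, Q=5μC, V=2.50V), C2(4μF, Q=15μC, V=3.75V), C3(1μF, Q=4μC, V=4.00V)
Op 1: GROUND 2: Q2=0; energy lost=28.125
Op 2: GROUND 2: Q2=0; energy lost=0.000
Op 3: CLOSE 2-1: Q_total=5.00, C_total=6.00, V=0.83; Q2=3.33, Q1=1.67; dissipated=4.167
Total dissipated: 32.292 μJ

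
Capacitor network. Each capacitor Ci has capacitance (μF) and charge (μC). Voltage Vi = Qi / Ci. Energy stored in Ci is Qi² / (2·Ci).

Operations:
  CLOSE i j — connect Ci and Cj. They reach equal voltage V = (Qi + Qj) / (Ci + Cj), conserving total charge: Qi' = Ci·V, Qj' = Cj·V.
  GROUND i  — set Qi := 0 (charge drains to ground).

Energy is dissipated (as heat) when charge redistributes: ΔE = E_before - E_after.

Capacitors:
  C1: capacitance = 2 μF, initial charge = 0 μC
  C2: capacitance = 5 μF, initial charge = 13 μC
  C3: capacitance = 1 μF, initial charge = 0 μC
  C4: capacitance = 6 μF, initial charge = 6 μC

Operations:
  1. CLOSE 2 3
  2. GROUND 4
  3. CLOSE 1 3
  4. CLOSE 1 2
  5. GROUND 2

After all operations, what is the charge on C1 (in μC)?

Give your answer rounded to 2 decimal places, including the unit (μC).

Answer: 3.51 μC

Derivation:
Initial: C1(2μF, Q=0μC, V=0.00V), C2(5μF, Q=13μC, V=2.60V), C3(1μF, Q=0μC, V=0.00V), C4(6μF, Q=6μC, V=1.00V)
Op 1: CLOSE 2-3: Q_total=13.00, C_total=6.00, V=2.17; Q2=10.83, Q3=2.17; dissipated=2.817
Op 2: GROUND 4: Q4=0; energy lost=3.000
Op 3: CLOSE 1-3: Q_total=2.17, C_total=3.00, V=0.72; Q1=1.44, Q3=0.72; dissipated=1.565
Op 4: CLOSE 1-2: Q_total=12.28, C_total=7.00, V=1.75; Q1=3.51, Q2=8.77; dissipated=1.490
Op 5: GROUND 2: Q2=0; energy lost=7.691
Final charges: Q1=3.51, Q2=0.00, Q3=0.72, Q4=0.00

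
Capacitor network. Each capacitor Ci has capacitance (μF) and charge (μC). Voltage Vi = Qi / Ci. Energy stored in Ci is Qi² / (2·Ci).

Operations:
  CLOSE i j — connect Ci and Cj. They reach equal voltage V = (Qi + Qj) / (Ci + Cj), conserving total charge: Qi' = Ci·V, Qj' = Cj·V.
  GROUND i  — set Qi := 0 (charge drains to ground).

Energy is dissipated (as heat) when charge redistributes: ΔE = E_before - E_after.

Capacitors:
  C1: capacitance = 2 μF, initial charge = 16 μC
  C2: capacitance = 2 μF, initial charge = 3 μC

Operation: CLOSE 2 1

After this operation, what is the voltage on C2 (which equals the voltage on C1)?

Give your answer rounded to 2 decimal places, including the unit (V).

Answer: 4.75 V

Derivation:
Initial: C1(2μF, Q=16μC, V=8.00V), C2(2μF, Q=3μC, V=1.50V)
Op 1: CLOSE 2-1: Q_total=19.00, C_total=4.00, V=4.75; Q2=9.50, Q1=9.50; dissipated=21.125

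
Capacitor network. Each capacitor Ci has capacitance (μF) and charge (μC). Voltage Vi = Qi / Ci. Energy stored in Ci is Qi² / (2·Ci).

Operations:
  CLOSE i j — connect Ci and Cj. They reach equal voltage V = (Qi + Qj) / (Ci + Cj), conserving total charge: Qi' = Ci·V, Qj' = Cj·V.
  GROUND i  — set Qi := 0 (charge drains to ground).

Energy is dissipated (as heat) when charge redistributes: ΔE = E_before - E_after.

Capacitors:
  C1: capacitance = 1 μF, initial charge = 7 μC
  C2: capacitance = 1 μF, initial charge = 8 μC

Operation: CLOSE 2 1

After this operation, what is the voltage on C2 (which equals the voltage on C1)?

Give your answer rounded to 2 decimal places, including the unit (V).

Answer: 7.50 V

Derivation:
Initial: C1(1μF, Q=7μC, V=7.00V), C2(1μF, Q=8μC, V=8.00V)
Op 1: CLOSE 2-1: Q_total=15.00, C_total=2.00, V=7.50; Q2=7.50, Q1=7.50; dissipated=0.250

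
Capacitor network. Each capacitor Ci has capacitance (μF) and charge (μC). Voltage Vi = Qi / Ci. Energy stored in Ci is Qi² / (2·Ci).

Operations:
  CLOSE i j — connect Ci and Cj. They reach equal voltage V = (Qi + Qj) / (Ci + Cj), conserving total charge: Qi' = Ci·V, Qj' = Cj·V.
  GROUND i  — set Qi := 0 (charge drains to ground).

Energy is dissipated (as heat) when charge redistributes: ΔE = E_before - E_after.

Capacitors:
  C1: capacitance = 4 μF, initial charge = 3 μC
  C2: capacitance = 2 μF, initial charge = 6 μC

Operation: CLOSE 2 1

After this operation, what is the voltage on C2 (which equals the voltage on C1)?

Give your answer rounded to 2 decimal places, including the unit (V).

Initial: C1(4μF, Q=3μC, V=0.75V), C2(2μF, Q=6μC, V=3.00V)
Op 1: CLOSE 2-1: Q_total=9.00, C_total=6.00, V=1.50; Q2=3.00, Q1=6.00; dissipated=3.375

Answer: 1.50 V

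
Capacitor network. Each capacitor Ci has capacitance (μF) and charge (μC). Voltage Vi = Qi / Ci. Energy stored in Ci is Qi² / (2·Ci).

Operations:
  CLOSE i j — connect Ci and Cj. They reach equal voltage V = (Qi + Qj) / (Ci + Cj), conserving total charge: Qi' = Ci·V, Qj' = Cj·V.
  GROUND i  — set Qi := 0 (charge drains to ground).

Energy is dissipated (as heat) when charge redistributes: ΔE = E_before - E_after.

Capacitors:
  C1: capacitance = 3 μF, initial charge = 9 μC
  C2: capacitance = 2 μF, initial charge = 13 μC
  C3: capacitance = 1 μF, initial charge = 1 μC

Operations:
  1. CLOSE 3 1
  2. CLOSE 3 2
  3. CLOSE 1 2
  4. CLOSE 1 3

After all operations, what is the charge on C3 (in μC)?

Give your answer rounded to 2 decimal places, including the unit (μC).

Answer: 3.97 μC

Derivation:
Initial: C1(3μF, Q=9μC, V=3.00V), C2(2μF, Q=13μC, V=6.50V), C3(1μF, Q=1μC, V=1.00V)
Op 1: CLOSE 3-1: Q_total=10.00, C_total=4.00, V=2.50; Q3=2.50, Q1=7.50; dissipated=1.500
Op 2: CLOSE 3-2: Q_total=15.50, C_total=3.00, V=5.17; Q3=5.17, Q2=10.33; dissipated=5.333
Op 3: CLOSE 1-2: Q_total=17.83, C_total=5.00, V=3.57; Q1=10.70, Q2=7.13; dissipated=4.267
Op 4: CLOSE 1-3: Q_total=15.87, C_total=4.00, V=3.97; Q1=11.90, Q3=3.97; dissipated=0.960
Final charges: Q1=11.90, Q2=7.13, Q3=3.97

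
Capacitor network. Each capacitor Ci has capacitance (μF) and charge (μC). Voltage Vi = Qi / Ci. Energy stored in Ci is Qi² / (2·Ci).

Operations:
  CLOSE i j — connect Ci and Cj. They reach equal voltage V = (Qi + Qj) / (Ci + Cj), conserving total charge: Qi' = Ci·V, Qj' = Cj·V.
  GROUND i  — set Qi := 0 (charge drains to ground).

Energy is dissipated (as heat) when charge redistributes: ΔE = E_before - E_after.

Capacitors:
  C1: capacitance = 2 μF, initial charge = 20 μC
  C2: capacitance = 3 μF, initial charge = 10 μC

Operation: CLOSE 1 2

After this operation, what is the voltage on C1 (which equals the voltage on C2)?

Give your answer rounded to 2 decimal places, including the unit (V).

Initial: C1(2μF, Q=20μC, V=10.00V), C2(3μF, Q=10μC, V=3.33V)
Op 1: CLOSE 1-2: Q_total=30.00, C_total=5.00, V=6.00; Q1=12.00, Q2=18.00; dissipated=26.667

Answer: 6.00 V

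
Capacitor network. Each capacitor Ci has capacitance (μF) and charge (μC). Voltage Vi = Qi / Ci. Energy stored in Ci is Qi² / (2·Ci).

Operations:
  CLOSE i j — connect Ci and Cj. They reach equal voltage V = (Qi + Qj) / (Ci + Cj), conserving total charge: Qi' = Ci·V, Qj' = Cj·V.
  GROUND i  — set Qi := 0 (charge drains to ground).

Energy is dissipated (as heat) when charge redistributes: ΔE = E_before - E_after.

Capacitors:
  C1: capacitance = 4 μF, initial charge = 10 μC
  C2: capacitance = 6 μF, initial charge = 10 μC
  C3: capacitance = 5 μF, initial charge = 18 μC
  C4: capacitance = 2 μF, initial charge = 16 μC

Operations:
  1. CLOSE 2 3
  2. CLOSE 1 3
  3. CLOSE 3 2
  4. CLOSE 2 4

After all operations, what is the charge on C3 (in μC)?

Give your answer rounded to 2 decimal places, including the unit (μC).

Initial: C1(4μF, Q=10μC, V=2.50V), C2(6μF, Q=10μC, V=1.67V), C3(5μF, Q=18μC, V=3.60V), C4(2μF, Q=16μC, V=8.00V)
Op 1: CLOSE 2-3: Q_total=28.00, C_total=11.00, V=2.55; Q2=15.27, Q3=12.73; dissipated=5.097
Op 2: CLOSE 1-3: Q_total=22.73, C_total=9.00, V=2.53; Q1=10.10, Q3=12.63; dissipated=0.002
Op 3: CLOSE 3-2: Q_total=27.90, C_total=11.00, V=2.54; Q3=12.68, Q2=15.22; dissipated=0.001
Op 4: CLOSE 2-4: Q_total=31.22, C_total=8.00, V=3.90; Q2=23.41, Q4=7.80; dissipated=22.389
Final charges: Q1=10.10, Q2=23.41, Q3=12.68, Q4=7.80

Answer: 12.68 μC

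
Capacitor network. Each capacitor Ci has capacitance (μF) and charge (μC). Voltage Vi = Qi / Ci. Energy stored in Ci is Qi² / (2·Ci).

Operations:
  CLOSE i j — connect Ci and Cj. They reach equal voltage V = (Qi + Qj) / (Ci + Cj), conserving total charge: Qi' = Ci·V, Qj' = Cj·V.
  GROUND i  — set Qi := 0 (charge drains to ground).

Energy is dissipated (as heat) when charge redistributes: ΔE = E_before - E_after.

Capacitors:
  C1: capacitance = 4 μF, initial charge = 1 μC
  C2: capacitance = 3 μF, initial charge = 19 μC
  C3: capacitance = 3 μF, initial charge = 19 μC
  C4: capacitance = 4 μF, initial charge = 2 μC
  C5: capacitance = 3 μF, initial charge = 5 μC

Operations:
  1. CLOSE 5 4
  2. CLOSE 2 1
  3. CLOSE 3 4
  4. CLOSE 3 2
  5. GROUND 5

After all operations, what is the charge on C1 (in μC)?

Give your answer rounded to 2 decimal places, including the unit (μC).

Answer: 11.43 μC

Derivation:
Initial: C1(4μF, Q=1μC, V=0.25V), C2(3μF, Q=19μC, V=6.33V), C3(3μF, Q=19μC, V=6.33V), C4(4μF, Q=2μC, V=0.50V), C5(3μF, Q=5μC, V=1.67V)
Op 1: CLOSE 5-4: Q_total=7.00, C_total=7.00, V=1.00; Q5=3.00, Q4=4.00; dissipated=1.167
Op 2: CLOSE 2-1: Q_total=20.00, C_total=7.00, V=2.86; Q2=8.57, Q1=11.43; dissipated=31.720
Op 3: CLOSE 3-4: Q_total=23.00, C_total=7.00, V=3.29; Q3=9.86, Q4=13.14; dissipated=24.381
Op 4: CLOSE 3-2: Q_total=18.43, C_total=6.00, V=3.07; Q3=9.21, Q2=9.21; dissipated=0.138
Op 5: GROUND 5: Q5=0; energy lost=1.500
Final charges: Q1=11.43, Q2=9.21, Q3=9.21, Q4=13.14, Q5=0.00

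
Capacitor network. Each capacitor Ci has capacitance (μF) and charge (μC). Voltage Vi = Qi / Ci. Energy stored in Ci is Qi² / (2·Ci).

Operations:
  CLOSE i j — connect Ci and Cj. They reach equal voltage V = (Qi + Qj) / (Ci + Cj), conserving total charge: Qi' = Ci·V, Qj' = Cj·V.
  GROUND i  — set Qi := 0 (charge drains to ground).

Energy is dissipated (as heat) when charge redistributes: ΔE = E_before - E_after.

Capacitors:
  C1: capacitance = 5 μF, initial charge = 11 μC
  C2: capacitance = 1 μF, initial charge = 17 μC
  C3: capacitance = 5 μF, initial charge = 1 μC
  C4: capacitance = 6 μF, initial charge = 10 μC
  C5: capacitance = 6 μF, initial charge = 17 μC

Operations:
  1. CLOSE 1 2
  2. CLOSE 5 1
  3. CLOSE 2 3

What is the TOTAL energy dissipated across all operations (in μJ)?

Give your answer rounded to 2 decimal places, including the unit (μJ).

Answer: 104.16 μJ

Derivation:
Initial: C1(5μF, Q=11μC, V=2.20V), C2(1μF, Q=17μC, V=17.00V), C3(5μF, Q=1μC, V=0.20V), C4(6μF, Q=10μC, V=1.67V), C5(6μF, Q=17μC, V=2.83V)
Op 1: CLOSE 1-2: Q_total=28.00, C_total=6.00, V=4.67; Q1=23.33, Q2=4.67; dissipated=91.267
Op 2: CLOSE 5-1: Q_total=40.33, C_total=11.00, V=3.67; Q5=22.00, Q1=18.33; dissipated=4.583
Op 3: CLOSE 2-3: Q_total=5.67, C_total=6.00, V=0.94; Q2=0.94, Q3=4.72; dissipated=8.313
Total dissipated: 104.163 μJ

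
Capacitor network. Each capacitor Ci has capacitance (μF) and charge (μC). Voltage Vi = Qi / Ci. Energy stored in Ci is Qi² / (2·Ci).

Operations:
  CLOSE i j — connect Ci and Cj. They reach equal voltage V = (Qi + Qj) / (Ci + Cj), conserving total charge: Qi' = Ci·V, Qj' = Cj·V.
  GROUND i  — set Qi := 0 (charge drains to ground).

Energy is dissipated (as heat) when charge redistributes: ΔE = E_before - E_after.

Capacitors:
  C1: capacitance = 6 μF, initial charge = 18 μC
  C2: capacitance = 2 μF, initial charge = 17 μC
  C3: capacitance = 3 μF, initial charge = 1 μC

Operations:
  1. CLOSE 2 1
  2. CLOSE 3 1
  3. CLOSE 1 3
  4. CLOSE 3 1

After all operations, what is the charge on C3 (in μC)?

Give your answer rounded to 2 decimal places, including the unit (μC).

Initial: C1(6μF, Q=18μC, V=3.00V), C2(2μF, Q=17μC, V=8.50V), C3(3μF, Q=1μC, V=0.33V)
Op 1: CLOSE 2-1: Q_total=35.00, C_total=8.00, V=4.38; Q2=8.75, Q1=26.25; dissipated=22.688
Op 2: CLOSE 3-1: Q_total=27.25, C_total=9.00, V=3.03; Q3=9.08, Q1=18.17; dissipated=16.335
Op 3: CLOSE 1-3: Q_total=27.25, C_total=9.00, V=3.03; Q1=18.17, Q3=9.08; dissipated=0.000
Op 4: CLOSE 3-1: Q_total=27.25, C_total=9.00, V=3.03; Q3=9.08, Q1=18.17; dissipated=0.000
Final charges: Q1=18.17, Q2=8.75, Q3=9.08

Answer: 9.08 μC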